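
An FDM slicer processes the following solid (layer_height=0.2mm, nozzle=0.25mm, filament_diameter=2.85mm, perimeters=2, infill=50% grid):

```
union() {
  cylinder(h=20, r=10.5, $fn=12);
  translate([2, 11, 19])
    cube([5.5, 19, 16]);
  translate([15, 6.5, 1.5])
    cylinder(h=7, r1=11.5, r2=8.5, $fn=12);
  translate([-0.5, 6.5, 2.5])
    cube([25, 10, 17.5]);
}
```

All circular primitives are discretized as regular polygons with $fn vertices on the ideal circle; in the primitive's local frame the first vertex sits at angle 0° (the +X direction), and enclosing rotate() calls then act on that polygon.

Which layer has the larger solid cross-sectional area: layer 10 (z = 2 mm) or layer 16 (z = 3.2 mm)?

Layer 10 (z = 2): the cylinder: section is a regular 12-gon, circumradius r=10.5 (area = (12/2)·10.500²·sin(360°/12) = 330.75 mm²); the cube at (2, 11) does not reach this height (z outside [19, 35]); the cone at (15, 6.5): at t=0.071 of its height the radius interpolates to r₁+(r₂−r₁)t = 11.286, giving a regular 12-gon of that circumradius (area = (12/2)·11.286²·sin(360°/12) = 382.10 mm²); the cube at (-0.5, 6.5) does not reach this height (z outside [2.5, 20]); Combining (union): the regions partially overlap — summed areas 712.85 mm² minus the doubly-counted overlap 46.15 mm² gives 666.70 mm² — area = 666.70 mm². So its area = 666.70 mm². Layer 16 (z = 3.2): the r=10.5 cylinder gives a regular 12-gon of circumradius 10.5 (constant along its height) (area = (12/2)·10.500²·sin(360°/12) = 330.75 mm²); the cube at (2, 11) does not reach this height (z outside [19, 35]); the cone at (15, 6.5) (r1=11.5→r2=8.5) has section circumradius 10.771 here — a regular 12-gon (area = (12/2)·10.771²·sin(360°/12) = 348.07 mm²); the cube at (-0.5, 6.5) (footprint 25×10) is included at this height (area 250.00 mm²); Combining (union): the regions partially overlap — summed areas 928.82 mm² minus the doubly-counted overlap 225.29 mm² gives 703.53 mm² — area = 703.53 mm². So its area = 703.53 mm². Layer 16 is larger (703.53 vs 666.70 mm²).

layer 16 (z = 3.2 mm)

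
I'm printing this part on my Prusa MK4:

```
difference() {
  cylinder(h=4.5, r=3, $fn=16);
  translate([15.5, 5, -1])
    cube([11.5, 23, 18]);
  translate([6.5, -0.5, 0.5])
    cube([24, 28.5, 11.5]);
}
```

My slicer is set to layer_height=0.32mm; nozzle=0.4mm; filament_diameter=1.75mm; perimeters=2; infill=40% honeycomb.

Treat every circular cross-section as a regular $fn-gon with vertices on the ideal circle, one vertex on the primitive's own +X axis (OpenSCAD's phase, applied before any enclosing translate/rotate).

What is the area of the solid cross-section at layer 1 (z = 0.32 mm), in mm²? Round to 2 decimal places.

27.55 mm²

At z = 0.32 mm: the r=3 cylinder contributes a regular 16-gon of circumradius 3 (area = (16/2)·3.000²·sin(360°/16) = 27.55 mm²); the cube at (15.5, 5) is present — its section is the full 11.5×23 rectangle (area 264.50 mm²); the cube at (6.5, -0.5) is not intersected at this z (z outside [0.5, 12]); After the difference (first − rest): starting from the r=3 cylinder (27.55 mm²), the 11.5×23 cube at (15.5, 5) misses the remaining region (no effect) — area = 27.55 mm². Overall, the cross-section is a single solid region. Net area = 27.55 mm².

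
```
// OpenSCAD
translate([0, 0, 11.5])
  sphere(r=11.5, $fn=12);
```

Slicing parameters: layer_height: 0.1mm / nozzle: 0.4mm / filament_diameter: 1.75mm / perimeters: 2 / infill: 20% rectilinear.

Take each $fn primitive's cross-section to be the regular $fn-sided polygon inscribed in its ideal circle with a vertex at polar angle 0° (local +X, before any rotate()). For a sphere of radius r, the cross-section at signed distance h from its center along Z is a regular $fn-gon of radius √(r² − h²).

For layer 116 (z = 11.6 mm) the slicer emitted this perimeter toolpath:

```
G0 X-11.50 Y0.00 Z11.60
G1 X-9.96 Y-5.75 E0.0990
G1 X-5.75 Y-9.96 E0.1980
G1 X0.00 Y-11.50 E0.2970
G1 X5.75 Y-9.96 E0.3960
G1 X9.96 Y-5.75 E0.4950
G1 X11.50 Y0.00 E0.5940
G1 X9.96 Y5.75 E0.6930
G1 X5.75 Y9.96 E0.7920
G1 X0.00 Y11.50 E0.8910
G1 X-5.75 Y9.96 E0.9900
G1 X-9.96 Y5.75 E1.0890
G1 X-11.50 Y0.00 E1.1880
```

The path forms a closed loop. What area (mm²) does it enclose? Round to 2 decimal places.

Apply the shoelace formula to the sequence of (X, Y) vertices; enclosed area = 396.78 mm².

396.78 mm²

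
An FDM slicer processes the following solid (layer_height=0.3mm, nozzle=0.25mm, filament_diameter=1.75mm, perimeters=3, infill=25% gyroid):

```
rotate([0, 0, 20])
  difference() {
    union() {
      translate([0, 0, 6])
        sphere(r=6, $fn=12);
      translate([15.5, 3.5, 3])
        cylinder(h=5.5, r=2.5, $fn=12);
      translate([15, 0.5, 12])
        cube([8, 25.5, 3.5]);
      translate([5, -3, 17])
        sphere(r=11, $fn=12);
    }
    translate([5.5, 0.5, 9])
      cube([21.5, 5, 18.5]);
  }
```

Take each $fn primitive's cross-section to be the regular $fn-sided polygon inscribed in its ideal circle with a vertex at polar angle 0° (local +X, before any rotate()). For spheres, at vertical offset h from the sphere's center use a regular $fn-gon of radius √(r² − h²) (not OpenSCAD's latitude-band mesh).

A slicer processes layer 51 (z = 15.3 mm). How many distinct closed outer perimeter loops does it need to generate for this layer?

2

At z = 15.3 mm: the sphere does not reach this height (|z−center|=9.300 > r=6); the cylinder at (15.5, 3.5) is absent (z outside [3, 8.5]); the cube at (15, 0.5) is present — its section is the full 8×25.5 rectangle; the sphere at (5, -3): section is a regular 12-gon, circumradius = √(r²−h²) = √(11²−1.7²) = 10.868; Taking the union: the 2 present regions are separate (no shared area or edge), so areas and boundary lengths simply add and each stays a separate island — 2 connected regions; the cube at (5.5, 0.5) (footprint 21.5×5) is included at this height; Taking the first minus the rest: starting from that combined region, the 21.5×5 cube at (5.5, 0.5) partially overlaps it — only the 80.36 mm² overlap (of its 107.50 mm²) is removed, clipping the outline — 2 connected regions; (whole slice rotated 20° about Z — lengths, areas and connectivity unchanged). The result has 2 disconnected regions.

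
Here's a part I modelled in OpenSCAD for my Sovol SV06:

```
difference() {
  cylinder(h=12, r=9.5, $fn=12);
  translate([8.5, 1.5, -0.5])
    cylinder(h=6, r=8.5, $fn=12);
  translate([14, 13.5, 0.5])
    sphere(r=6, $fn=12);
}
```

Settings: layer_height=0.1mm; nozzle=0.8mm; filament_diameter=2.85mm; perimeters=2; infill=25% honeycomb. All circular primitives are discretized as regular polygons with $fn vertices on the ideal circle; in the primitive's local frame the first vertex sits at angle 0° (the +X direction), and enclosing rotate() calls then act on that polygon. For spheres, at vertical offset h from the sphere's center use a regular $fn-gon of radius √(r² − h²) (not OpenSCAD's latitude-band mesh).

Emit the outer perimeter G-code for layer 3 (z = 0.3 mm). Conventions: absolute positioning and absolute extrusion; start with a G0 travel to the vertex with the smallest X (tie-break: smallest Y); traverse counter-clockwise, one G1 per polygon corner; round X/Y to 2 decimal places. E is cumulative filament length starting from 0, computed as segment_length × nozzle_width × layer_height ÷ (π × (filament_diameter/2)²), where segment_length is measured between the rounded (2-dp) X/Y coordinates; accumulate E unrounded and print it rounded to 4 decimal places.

At z = 0.3 mm: the r=9.5 cylinder gives a regular 12-gon of circumradius 9.5 (constant along its height); the r=8.5 cylinder at (8.5, 1.5) contributes a regular 12-gon of circumradius 8.5; the sphere at (14, 13.5): section is a regular 12-gon, circumradius = √(r²−h²) = √(6²−0.2²) = 5.997; Subtracting the remaining from the first: starting from the r=9.5 cylinder, the r=8.5 cylinder at (8.5, 1.5) partially overlaps it — only the 97.18 mm² overlap (of its 216.75 mm²) is removed, clipping the outline; the r=6 sphere at (14, 13.5) misses the remaining region (no effect) — 1 connected region. The outline is a single polygon with 14 vertices. Extrusion per mm of travel: 0.8 × 0.1 / (π × 1.425²) = 0.012540. Accumulating E over each segment gives final E = 0.7562.

G0 X-9.50 Y0.00 Z0.30
G1 X-8.23 Y-4.75 E0.0617
G1 X-4.75 Y-8.23 E0.1234
G1 X0.00 Y-9.50 E0.1850
G1 X4.75 Y-8.23 E0.2467
G1 X6.51 Y-6.47 E0.2779
G1 X4.25 Y-5.86 E0.3073
G1 X1.14 Y-2.75 E0.3624
G1 X0.00 Y1.50 E0.4176
G1 X1.14 Y5.75 E0.4728
G1 X3.86 Y8.47 E0.5210
G1 X0.00 Y9.50 E0.5711
G1 X-4.75 Y8.23 E0.6328
G1 X-8.23 Y4.75 E0.6945
G1 X-9.50 Y0.00 E0.7562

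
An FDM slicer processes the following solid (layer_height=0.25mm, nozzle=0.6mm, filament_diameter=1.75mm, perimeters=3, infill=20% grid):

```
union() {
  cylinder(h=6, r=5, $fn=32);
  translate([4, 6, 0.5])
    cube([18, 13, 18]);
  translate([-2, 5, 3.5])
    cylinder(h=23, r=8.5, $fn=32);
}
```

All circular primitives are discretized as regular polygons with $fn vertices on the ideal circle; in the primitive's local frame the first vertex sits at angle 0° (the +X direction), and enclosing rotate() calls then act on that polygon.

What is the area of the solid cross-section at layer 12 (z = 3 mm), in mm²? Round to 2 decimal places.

312.04 mm²

At z = 3 mm: the r=5 cylinder gives a regular 32-gon of circumradius 5 (constant along its height) (area = (32/2)·5.000²·sin(360°/32) = 78.04 mm²); the 18×13 cube at (4, 6) contributes its full rectangle (area 234.00 mm²); the cylinder at (-2, 5) is not intersected at this z (z outside [3.5, 26.5]); Merging all regions: the 2 present regions are separate (no shared area or edge), so areas and boundary lengths simply add and each stays a separate island — area = 312.04 mm². Overall, the cross-section has 2 separate islands. Net area = 312.04 mm².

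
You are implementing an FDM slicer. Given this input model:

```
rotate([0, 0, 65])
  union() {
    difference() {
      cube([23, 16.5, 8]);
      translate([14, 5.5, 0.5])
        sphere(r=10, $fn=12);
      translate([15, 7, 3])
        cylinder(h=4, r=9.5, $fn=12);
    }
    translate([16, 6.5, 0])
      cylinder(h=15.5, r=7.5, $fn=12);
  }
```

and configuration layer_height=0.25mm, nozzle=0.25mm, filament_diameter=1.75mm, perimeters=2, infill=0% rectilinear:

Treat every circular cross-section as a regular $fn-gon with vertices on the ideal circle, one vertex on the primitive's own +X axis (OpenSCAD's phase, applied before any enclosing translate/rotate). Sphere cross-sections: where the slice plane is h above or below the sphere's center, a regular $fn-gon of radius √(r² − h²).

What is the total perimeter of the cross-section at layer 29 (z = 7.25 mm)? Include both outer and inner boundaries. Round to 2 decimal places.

106.16 mm

At z = 7.25 mm: the cube (footprint 23×16.5) is included at this height (perimeter 79.00 mm); the r=10 sphere at (14, 5.5) slices to a regular 12-gon of circumradius 7.378 (√(r²−h²) with h=6.75 from center) (perimeter = 2·12·7.378·sin(180°/12) = 45.83 mm); the cylinder at (15, 7) is not intersected at this z (z outside [3, 7]); Taking the first minus the rest: starting from the 23×16.5 cube, the r=10 sphere at (14, 5.5) partially overlaps it — only the 152.31 mm² overlap (of its 163.31 mm²) is removed, clipping the outline — boundary = 105.52 mm; the r=7.5 cylinder at (16, 6.5) contributes a regular 12-gon of circumradius 7.5 (perimeter = 2·12·7.500·sin(180°/12) = 46.59 mm); Combining (union): the regions partially overlap (shared area 34.14 mm²), so the edge portions inside another operand are dropped and the merged outline is re-measured after clipping — boundary = 106.16 mm; (whole slice rotated 65° about Z — lengths, areas and connectivity unchanged). Overall, the cross-section is a single solid region. Total boundary length (outer) = 106.16 mm.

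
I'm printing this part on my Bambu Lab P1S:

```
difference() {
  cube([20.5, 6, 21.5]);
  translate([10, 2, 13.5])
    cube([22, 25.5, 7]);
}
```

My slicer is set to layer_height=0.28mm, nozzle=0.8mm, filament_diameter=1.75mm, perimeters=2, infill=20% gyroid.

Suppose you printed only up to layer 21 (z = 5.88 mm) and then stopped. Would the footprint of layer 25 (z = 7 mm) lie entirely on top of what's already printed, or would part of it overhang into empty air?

Compare the two slices. At z = 5.88: the cube (footprint 20.5×6) is included at this height (area 123.00 mm²); the cube at (10, 2) does not reach this height (z outside [13.5, 20.5]); Subtracting the remaining from the first: none of the subtracted shapes is present at this height, so the 20.5×6 cube is unchanged — area = 123.00 mm². At z = 7: the cube is present — its section is the full 20.5×6 rectangle (area 123.00 mm²); the cube at (10, 2) is not intersected at this z (z outside [13.5, 20.5]); Taking the first minus the rest: none of the subtracted shapes is present at this height, so the 20.5×6 cube is unchanged — area = 123.00 mm². Checking containment: the cross-section at z = 7 is a subset of the cross-section at z = 5.88.

entirely on top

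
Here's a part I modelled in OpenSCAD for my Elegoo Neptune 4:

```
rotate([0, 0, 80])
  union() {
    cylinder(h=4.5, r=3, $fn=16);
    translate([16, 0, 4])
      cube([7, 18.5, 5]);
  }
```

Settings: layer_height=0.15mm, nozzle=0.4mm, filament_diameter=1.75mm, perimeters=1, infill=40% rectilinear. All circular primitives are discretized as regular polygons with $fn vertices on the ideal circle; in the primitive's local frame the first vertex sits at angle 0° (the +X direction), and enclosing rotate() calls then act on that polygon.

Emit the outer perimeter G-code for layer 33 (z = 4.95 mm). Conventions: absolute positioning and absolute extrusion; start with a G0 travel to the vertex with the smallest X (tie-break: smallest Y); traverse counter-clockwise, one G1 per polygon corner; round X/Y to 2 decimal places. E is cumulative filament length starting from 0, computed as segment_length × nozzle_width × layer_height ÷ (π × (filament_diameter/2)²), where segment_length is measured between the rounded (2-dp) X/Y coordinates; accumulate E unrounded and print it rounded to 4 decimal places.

G0 X-15.44 Y18.97 Z4.95
G1 X2.78 Y15.76 E0.4615
G1 X3.99 Y22.65 E0.6360
G1 X-14.23 Y25.86 E1.0975
G1 X-15.44 Y18.97 E1.2720

At z = 4.95 mm: the cylinder is absent (z outside [0, 4.5]); the cube at (16, 0) (footprint 7×18.5) is included at this height; Merging all regions: only the 7×18.5 cube at (16, 0) is present, so the union is just that shape — 1 connected region; (rotated 80° about Z; rotation is an isometry so areas/perimeters/island counts are preserved). The outline is a single polygon with 4 vertices. Extrusion per mm of travel: 0.4 × 0.15 / (π × 0.875²) = 0.024945. Accumulating E over each segment gives final E = 1.2720.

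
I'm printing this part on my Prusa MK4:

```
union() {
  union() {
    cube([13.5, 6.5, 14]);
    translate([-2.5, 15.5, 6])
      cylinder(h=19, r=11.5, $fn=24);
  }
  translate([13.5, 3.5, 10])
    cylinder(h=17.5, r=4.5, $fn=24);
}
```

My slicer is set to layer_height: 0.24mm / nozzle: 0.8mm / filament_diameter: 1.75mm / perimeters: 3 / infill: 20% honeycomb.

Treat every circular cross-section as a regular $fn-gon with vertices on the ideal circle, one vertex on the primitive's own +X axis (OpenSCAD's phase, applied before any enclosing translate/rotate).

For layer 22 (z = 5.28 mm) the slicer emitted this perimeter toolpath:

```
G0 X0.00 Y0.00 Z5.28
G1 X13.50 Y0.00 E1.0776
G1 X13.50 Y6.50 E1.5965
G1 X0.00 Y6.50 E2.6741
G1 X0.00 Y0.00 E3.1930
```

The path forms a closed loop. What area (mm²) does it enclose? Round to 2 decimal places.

87.75 mm²

Apply the shoelace formula to the sequence of (X, Y) vertices; enclosed area = 87.75 mm².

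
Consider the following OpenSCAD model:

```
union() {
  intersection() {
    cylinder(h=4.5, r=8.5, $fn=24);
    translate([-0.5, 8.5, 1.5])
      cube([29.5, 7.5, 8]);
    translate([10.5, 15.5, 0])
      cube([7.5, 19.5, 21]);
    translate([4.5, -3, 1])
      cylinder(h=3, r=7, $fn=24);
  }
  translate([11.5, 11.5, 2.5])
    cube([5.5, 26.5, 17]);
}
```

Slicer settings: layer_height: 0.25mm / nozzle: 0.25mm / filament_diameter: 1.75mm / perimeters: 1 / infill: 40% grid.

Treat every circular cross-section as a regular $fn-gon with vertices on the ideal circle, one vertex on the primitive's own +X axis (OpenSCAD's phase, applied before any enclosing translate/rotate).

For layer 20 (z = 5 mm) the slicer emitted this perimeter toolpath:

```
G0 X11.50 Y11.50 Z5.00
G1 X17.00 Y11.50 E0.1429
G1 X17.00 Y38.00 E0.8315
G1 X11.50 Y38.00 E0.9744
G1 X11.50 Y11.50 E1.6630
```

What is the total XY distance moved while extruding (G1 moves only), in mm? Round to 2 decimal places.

Sum the Euclidean lengths of each G1 segment: total = 64.00 mm.

64.00 mm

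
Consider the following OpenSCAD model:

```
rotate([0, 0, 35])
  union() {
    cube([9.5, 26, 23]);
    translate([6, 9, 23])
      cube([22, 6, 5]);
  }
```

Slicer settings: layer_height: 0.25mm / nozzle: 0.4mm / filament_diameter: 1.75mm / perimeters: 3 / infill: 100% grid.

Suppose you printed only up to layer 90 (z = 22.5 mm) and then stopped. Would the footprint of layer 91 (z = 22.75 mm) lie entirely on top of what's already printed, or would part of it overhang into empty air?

Compare the two slices. At z = 22.5: the 9.5×26 cube contributes its full rectangle (area 247.00 mm²); the cube at (6, 9) does not reach this height (z outside [23, 28]); Merging all regions: only the 9.5×26 cube is present, so the union is just that shape — area = 247.00 mm²; (whole slice rotated 35° about Z — lengths, areas and connectivity unchanged). At z = 22.75: the cube (footprint 9.5×26) is included at this height (area 247.00 mm²); the cube at (6, 9) is not intersected at this z (z outside [23, 28]); Merging all regions: only the 9.5×26 cube is present, so the union is just that shape — area = 247.00 mm²; (rotated 35° about Z; rotation is an isometry so areas/perimeters/island counts are preserved). Checking containment: the cross-section at z = 22.75 is a subset of the cross-section at z = 22.5.

entirely on top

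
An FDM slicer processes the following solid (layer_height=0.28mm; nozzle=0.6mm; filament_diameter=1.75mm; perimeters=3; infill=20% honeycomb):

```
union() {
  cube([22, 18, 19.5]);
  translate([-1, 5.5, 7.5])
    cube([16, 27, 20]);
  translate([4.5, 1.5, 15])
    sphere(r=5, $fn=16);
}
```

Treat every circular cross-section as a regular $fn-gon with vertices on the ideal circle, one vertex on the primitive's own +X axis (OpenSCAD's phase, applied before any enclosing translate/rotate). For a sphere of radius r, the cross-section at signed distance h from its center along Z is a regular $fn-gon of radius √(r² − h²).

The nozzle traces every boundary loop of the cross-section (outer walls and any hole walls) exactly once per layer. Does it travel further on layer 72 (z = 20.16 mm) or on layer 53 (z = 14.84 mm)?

Layer 72 (z = 20.16): the cube is absent (z outside [0, 19.5]); the cube at (-1, 5.5) (footprint 16×27) is included at this height (perimeter 86.00 mm); the sphere at (4.5, 1.5) is absent (|z−center|=5.160 > r=5); Combining (union): only the 16×27 cube at (-1, 5.5) is present, so the union is just that shape — boundary = 86.00 mm. So its perimeter = 86.00 mm. Layer 53 (z = 14.84): the cube (footprint 22×18) is included at this height (perimeter 80.00 mm); the cube at (-1, 5.5) is present — its section is the full 16×27 rectangle (perimeter 86.00 mm); the r=5 sphere at (4.5, 1.5) slices to a regular 16-gon of circumradius 4.997 (√(r²−h²) with h=0.16 from center) (perimeter = 2·16·4.997·sin(180°/16) = 31.20 mm); Taking the union: the regions partially overlap (shared area 239.15 mm²), so the edge portions inside another operand are dropped and the merged outline is re-measured after clipping — boundary = 114.44 mm. So its perimeter = 114.44 mm. Layer 53 is larger (114.44 vs 86.00 mm).

layer 53 (z = 14.84 mm)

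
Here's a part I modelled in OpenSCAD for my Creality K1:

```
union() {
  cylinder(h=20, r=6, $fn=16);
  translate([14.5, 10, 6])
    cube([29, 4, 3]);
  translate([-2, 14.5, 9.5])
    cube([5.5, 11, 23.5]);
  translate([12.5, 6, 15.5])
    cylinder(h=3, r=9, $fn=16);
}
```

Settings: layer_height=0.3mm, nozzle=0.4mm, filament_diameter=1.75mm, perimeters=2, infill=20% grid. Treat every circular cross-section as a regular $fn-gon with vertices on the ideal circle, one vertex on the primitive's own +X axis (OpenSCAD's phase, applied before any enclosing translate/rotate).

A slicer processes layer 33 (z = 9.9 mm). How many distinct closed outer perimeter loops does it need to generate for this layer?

At z = 9.9 mm: the r=6 cylinder gives a regular 16-gon of circumradius 6 (constant along its height); the cube at (14.5, 10) is not intersected at this z (z outside [6, 9]); the 5.5×11 cube at (-2, 14.5) contributes its full rectangle; the cylinder at (12.5, 6) is not intersected at this z (z outside [15.5, 18.5]); Merging all regions: the 2 present regions are separate (no shared area or edge), so areas and boundary lengths simply add and each stays a separate island — 2 connected regions. The result has 2 disconnected regions.

2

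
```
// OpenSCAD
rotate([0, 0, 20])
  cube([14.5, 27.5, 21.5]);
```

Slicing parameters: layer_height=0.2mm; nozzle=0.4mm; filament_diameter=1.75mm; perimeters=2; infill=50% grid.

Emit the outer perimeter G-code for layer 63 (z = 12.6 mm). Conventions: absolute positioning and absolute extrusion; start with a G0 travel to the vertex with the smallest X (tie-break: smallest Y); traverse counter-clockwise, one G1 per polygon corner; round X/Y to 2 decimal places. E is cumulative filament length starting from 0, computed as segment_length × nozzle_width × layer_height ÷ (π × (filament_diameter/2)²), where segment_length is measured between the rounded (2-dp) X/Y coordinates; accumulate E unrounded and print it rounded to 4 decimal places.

G0 X-9.41 Y25.84 Z12.60
G1 X0.00 Y0.00 E0.9147
G1 X13.63 Y4.96 E1.3971
G1 X4.22 Y30.80 E2.3117
G1 X-9.41 Y25.84 E2.7942

At z = 12.6 mm: the cube (footprint 14.5×27.5) is included at this height; (whole slice rotated 20° about Z — lengths, areas and connectivity unchanged). The outline is a single polygon with 4 vertices. Extrusion per mm of travel: 0.4 × 0.2 / (π × 0.875²) = 0.033260. Accumulating E over each segment gives final E = 2.7942.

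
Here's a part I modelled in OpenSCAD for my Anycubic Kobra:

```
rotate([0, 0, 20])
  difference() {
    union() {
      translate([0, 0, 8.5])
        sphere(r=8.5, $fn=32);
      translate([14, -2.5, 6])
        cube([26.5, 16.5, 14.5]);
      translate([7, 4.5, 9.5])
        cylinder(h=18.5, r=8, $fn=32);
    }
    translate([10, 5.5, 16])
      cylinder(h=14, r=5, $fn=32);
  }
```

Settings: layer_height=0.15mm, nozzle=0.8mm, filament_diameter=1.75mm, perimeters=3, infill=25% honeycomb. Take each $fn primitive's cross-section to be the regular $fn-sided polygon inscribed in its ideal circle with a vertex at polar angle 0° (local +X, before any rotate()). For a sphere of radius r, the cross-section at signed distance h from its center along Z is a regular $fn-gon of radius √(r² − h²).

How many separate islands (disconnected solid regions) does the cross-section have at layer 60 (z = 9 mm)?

2

At z = 9 mm: the r=8.5 sphere slices to a regular 32-gon of circumradius 8.485 (√(r²−h²) with h=0.5 from center); the cube at (14, -2.5) is present — its section is the full 26.5×16.5 rectangle; the cylinder at (7, 4.5) is not intersected at this z (z outside [9.5, 28]); Merging all regions: the 2 present regions are separate (no shared area or edge), so areas and boundary lengths simply add and each stays a separate island — 2 connected regions; the cylinder at (10, 5.5) is not intersected at this z (z outside [16, 30]); After the difference (first − rest): none of the subtracted shapes is present at this height, so that combined region is unchanged — 2 connected regions; (whole slice rotated 20° about Z — lengths, areas and connectivity unchanged). Overall, the cross-section has 2 separate islands. Island count = 2.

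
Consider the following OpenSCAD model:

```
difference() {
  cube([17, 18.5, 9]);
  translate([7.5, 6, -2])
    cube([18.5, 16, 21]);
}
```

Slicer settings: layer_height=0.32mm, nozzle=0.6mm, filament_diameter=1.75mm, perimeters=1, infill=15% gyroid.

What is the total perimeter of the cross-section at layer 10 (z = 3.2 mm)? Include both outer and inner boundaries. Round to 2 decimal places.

At z = 3.2 mm: the cube is present — its section is the full 17×18.5 rectangle (perimeter 71.00 mm); the cube at (7.5, 6) is present — its section is the full 18.5×16 rectangle (perimeter 69.00 mm); Taking the first minus the rest: starting from the 17×18.5 cube, the 18.5×16 cube at (7.5, 6) partially overlaps it — only the 118.75 mm² overlap (of its 296.00 mm²) is removed, clipping the outline — boundary = 71.00 mm. Overall, the cross-section is a single solid region. Total boundary length (outer) = 71.00 mm.

71.00 mm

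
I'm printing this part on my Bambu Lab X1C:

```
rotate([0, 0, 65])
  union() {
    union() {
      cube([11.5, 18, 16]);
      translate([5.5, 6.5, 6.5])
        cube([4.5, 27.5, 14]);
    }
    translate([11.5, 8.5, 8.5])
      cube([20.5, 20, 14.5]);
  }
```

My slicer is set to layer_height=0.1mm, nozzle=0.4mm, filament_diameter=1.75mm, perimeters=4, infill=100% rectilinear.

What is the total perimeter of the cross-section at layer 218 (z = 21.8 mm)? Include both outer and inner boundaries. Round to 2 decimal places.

At z = 21.8 mm: the cube is not intersected at this z (z outside [0, 16]); the cube at (5.5, 6.5) is not intersected at this z (z outside [6.5, 20.5]); Merging all regions: nothing is present at this height; the 20.5×20 cube at (11.5, 8.5) contributes its full rectangle (perimeter 81.00 mm); Taking the union: only the 20.5×20 cube at (11.5, 8.5) is present, so the union is just that shape — boundary = 81.00 mm; (rotated 65° about Z; rotation is an isometry so areas/perimeters/island counts are preserved). Overall, the cross-section is a single solid region. Total boundary length (outer) = 81.00 mm.

81.00 mm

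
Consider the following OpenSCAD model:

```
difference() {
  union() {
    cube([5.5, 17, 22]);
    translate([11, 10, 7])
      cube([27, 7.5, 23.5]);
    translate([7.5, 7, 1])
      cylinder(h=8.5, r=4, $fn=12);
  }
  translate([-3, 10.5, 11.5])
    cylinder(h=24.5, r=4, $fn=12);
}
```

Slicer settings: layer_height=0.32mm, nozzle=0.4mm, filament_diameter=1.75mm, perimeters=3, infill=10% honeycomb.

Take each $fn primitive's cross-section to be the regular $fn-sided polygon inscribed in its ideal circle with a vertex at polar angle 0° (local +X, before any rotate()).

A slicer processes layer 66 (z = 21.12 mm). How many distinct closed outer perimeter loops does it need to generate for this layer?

2

At z = 21.12 mm: the 5.5×17 cube contributes its full rectangle; the cube at (11, 10) is present — its section is the full 27×7.5 rectangle; the cylinder at (7.5, 7) does not reach this height (z outside [1, 9.5]); Combining (union): the 2 present regions are separate (no shared area or edge), so areas and boundary lengths simply add and each stays a separate island — 2 connected regions; the cylinder at (-3, 10.5): section is a regular 12-gon, circumradius r=4; After the difference (first − rest): starting from the result so far, the r=4 cylinder at (-3, 10.5) partially overlaps it — only the 3.14 mm² overlap (of its 48.00 mm²) is removed, clipping the outline — 2 connected regions. The result has 2 disconnected regions.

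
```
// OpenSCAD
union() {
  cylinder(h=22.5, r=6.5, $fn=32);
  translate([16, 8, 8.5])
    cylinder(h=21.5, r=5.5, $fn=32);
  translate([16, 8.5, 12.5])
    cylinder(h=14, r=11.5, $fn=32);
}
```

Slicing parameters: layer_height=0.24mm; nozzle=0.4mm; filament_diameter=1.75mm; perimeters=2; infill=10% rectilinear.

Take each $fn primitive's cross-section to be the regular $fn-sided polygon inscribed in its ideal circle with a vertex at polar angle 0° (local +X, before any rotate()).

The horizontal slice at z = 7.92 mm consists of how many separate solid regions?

At z = 7.92 mm: the r=6.5 cylinder contributes a regular 32-gon of circumradius 6.5; the cylinder at (16, 8) does not reach this height (z outside [8.5, 30]); the cylinder at (16, 8.5) is not intersected at this z (z outside [12.5, 26.5]); Merging all regions: only the r=6.5 cylinder is present, so the union is just that shape — 1 connected region. The result has 1 disconnected region.

1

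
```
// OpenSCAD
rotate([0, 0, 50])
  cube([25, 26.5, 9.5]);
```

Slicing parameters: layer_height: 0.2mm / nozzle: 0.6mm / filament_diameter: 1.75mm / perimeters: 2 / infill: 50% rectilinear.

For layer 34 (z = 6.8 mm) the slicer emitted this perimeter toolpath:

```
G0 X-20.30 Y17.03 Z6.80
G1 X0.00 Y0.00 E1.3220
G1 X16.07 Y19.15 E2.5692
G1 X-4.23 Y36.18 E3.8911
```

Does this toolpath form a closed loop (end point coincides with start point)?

Start point (G0): (-20.30, 17.03). End point (last G1): the path does not return to the start — open.

no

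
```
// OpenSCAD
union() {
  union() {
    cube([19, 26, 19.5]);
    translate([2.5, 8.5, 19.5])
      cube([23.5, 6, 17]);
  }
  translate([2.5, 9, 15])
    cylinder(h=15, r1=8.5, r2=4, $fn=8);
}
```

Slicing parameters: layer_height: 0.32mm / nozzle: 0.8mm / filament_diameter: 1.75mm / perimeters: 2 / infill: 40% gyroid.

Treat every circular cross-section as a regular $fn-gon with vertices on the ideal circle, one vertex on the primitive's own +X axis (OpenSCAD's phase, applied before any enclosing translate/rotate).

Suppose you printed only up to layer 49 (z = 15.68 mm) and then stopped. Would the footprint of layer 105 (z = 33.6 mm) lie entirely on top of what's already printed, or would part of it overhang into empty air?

Compare the two slices. At z = 15.68: the cube is present — its section is the full 19×26 rectangle (area 494.00 mm²); the cube at (2.5, 8.5) is not intersected at this z (z outside [19.5, 36.5]); Merging all regions: only the 19×26 cube is present, so the union is just that shape — area = 494.00 mm²; the cone at (2.5, 9): at t=0.045 of its height the radius interpolates to r₁+(r₂−r₁)t = 8.296, giving a regular 8-gon of that circumradius (area = (8/2)·8.296²·sin(360°/8) = 194.66 mm²); Taking the union: the regions partially overlap — summed areas 688.66 mm² minus the doubly-counted overlap 136.22 mm² gives 552.44 mm² — area = 552.44 mm². At z = 33.6: the cube does not reach this height (z outside [0, 19.5]); the cube at (2.5, 8.5) (footprint 23.5×6) is included at this height (area 141.00 mm²); Combining (union): only the 23.5×6 cube at (2.5, 8.5) is present, so the union is just that shape — area = 141.00 mm²; the cone at (2.5, 9) is not intersected at this z (z outside [15, 30]); Merging all regions: only that combined region is present, so the union is just that shape — area = 141.00 mm². Checking containment: at z = 33.6 the cross-section extends beyond the z = 15.68 cross-section by about 42.00 mm².

part overhangs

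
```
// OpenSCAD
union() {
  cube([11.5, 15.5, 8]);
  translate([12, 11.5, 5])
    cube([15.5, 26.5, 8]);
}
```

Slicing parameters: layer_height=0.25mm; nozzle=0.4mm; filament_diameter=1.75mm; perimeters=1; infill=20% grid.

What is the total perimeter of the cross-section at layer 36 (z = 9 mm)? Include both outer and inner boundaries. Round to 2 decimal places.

At z = 9 mm: the cube is not intersected at this z (z outside [0, 8]); the 15.5×26.5 cube at (12, 11.5) contributes its full rectangle (perimeter 84.00 mm); Combining (union): only the 15.5×26.5 cube at (12, 11.5) is present, so the union is just that shape — boundary = 84.00 mm. Overall, the cross-section is a single solid region. Total boundary length (outer) = 84.00 mm.

84.00 mm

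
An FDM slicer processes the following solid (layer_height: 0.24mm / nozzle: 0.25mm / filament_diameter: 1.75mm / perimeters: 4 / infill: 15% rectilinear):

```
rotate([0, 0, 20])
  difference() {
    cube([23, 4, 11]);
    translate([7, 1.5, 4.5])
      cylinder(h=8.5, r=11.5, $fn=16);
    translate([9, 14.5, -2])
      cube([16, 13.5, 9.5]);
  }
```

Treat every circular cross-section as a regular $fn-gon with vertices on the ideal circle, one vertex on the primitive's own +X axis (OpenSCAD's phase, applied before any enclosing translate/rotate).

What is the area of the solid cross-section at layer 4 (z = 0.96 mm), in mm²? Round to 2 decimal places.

92.00 mm²

At z = 0.96 mm: the cube is present — its section is the full 23×4 rectangle (area 92.00 mm²); the cylinder at (7, 1.5) is absent (z outside [4.5, 13]); the cube at (9, 14.5) is present — its section is the full 16×13.5 rectangle (area 216.00 mm²); After the difference (first − rest): starting from the 23×4 cube (92.00 mm²), the 16×13.5 cube at (9, 14.5) misses the remaining region (no effect) — area = 92.00 mm²; (whole slice rotated 20° about Z — lengths, areas and connectivity unchanged). Overall, the cross-section is a single solid region. Net area = 92.00 mm².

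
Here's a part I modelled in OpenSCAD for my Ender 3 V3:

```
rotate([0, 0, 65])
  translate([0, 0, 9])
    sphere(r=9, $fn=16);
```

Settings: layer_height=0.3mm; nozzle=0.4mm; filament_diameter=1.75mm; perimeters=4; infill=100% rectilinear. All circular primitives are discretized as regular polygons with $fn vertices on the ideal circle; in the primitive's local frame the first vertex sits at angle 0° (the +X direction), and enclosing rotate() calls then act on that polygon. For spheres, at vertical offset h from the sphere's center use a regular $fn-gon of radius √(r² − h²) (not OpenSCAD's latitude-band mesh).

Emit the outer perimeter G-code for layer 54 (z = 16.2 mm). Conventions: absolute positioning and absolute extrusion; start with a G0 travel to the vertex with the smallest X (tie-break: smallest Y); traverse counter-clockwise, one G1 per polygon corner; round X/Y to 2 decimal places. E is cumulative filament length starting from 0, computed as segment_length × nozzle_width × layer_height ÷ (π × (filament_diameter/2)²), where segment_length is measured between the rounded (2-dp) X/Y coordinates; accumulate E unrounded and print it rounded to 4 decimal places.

At z = 16.2 mm: the sphere: section is a regular 16-gon, circumradius = √(r²−h²) = √(9²−7.2²) = 5.400; (whole slice rotated 65° about Z — lengths, areas and connectivity unchanged). The outline is a single polygon with 16 vertices. Extrusion per mm of travel: 0.4 × 0.3 / (π × 0.875²) = 0.049890. Accumulating E over each segment gives final E = 1.6809.

G0 X-5.39 Y0.24 Z16.20
G1 X-5.07 Y-1.85 E0.1055
G1 X-3.98 Y-3.65 E0.2105
G1 X-2.28 Y-4.89 E0.3154
G1 X-0.24 Y-5.39 E0.4202
G1 X1.85 Y-5.07 E0.5257
G1 X3.65 Y-3.98 E0.6307
G1 X4.89 Y-2.28 E0.7357
G1 X5.39 Y-0.24 E0.8405
G1 X5.07 Y1.85 E0.9460
G1 X3.98 Y3.65 E1.0509
G1 X2.28 Y4.89 E1.1559
G1 X0.24 Y5.39 E1.2607
G1 X-1.85 Y5.07 E1.3662
G1 X-3.65 Y3.98 E1.4712
G1 X-4.89 Y2.28 E1.5762
G1 X-5.39 Y0.24 E1.6809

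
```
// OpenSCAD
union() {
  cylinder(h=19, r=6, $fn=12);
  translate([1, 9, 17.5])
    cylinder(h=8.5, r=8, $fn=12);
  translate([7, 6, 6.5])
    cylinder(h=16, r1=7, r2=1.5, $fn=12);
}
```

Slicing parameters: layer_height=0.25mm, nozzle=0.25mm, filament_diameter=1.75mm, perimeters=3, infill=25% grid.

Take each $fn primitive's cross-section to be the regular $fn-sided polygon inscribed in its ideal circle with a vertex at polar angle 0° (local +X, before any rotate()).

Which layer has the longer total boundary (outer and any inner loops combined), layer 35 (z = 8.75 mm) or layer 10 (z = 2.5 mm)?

Layer 35 (z = 8.75): the r=6 cylinder contributes a regular 12-gon of circumradius 6 (perimeter = 2·12·6.000·sin(180°/12) = 37.27 mm); the cylinder at (1, 9) is not intersected at this z (z outside [17.5, 26]); the cone at (7, 6): at t=0.141 of its height the radius interpolates to r₁+(r₂−r₁)t = 6.227, giving a regular 12-gon of that circumradius (perimeter = 2·12·6.227·sin(180°/12) = 38.68 mm); Combining (union): the regions partially overlap (shared area 14.07 mm²), so the edge portions inside another operand are dropped and the merged outline is re-measured after clipping — boundary = 59.15 mm. So its perimeter = 59.15 mm. Layer 10 (z = 2.5): the r=6 cylinder contributes a regular 12-gon of circumradius 6 (perimeter = 2·12·6.000·sin(180°/12) = 37.27 mm); the cylinder at (1, 9) is absent (z outside [17.5, 26]); the cone at (7, 6) does not reach this height (z outside [6.5, 22.5]); Combining (union): only the r=6 cylinder is present, so the union is just that shape — boundary = 37.27 mm. So its perimeter = 37.27 mm. Layer 35 is larger (59.15 vs 37.27 mm).

layer 35 (z = 8.75 mm)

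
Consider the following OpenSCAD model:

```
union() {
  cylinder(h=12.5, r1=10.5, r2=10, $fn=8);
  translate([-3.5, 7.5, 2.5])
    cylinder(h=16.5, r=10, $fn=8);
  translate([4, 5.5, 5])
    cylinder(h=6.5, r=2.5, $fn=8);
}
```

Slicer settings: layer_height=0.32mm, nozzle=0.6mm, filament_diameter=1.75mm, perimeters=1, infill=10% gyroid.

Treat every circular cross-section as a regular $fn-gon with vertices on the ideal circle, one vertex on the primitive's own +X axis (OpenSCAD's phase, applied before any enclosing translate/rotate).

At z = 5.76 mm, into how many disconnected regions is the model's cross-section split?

1

At z = 5.76 mm: the cone (r1=10.5→r2=10) has section circumradius 10.270 here — a regular 8-gon; the cylinder at (-3.5, 7.5): section is a regular 8-gon, circumradius r=10; the r=2.5 cylinder at (4, 5.5) contributes a regular 8-gon of circumradius 2.5; Combining (union): the regions partially overlap (shared area 153.41 mm²), so overlapping operands fuse into one piece — 1 connected region. The result has 1 disconnected region.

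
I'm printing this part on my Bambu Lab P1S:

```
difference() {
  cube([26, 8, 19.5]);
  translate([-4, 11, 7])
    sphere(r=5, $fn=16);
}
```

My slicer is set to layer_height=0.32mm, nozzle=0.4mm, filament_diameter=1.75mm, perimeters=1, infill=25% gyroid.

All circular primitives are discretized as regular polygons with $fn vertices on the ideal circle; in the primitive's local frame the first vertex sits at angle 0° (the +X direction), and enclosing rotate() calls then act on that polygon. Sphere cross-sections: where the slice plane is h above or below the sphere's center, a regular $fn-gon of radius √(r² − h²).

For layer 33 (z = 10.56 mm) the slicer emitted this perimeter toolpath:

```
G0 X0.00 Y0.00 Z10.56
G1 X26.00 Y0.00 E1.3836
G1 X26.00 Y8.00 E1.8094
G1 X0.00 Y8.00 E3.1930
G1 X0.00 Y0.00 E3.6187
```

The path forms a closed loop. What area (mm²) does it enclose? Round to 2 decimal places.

208.00 mm²

Apply the shoelace formula to the sequence of (X, Y) vertices; enclosed area = 208.00 mm².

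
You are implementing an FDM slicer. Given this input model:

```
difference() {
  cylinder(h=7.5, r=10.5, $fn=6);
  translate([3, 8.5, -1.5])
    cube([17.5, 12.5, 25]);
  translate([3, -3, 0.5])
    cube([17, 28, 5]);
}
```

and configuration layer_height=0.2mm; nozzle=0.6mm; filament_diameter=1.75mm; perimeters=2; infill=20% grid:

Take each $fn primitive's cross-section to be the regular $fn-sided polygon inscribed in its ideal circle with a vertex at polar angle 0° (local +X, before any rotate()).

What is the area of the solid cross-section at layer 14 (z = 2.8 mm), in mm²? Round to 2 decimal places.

222.21 mm²

At z = 2.8 mm: the r=10.5 cylinder gives a regular 6-gon of circumradius 10.5 (constant along its height) (area = (6/2)·10.500²·sin(360°/6) = 286.44 mm²); the 17.5×12.5 cube at (3, 8.5) contributes its full rectangle (area 218.75 mm²); the cube at (3, -3) is present — its section is the full 17×28 rectangle (area 476.00 mm²); Subtracting the remaining from the first: starting from the r=10.5 cylinder (286.44 mm²), the 17.5×12.5 cube at (3, 8.5) partially overlaps it — only the 1.44 mm² overlap (of its 218.75 mm²) is removed, clipping the outline; the 17×28 cube at (3, -3) partially overlaps it — only the 62.80 mm² overlap (of its 476.00 mm²) is removed, clipping the outline — area = 222.21 mm². Overall, the cross-section is a single solid region. Net area = 222.21 mm².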